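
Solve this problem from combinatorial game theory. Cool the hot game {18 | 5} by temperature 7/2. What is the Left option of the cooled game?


Original game: {18 | 5} (a switch {a | b} with a > b).
Cooling by t (for t below the temperature (a - b)/2 = 13/2) taxes each move by t: {a | b} cooled by t is {a - t | b + t}.
Cooling amount: t = 7/2
Cooled Left option: 18 - 7/2 = 29/2
Cooled Right option: 5 + 7/2 = 17/2
Cooled game: {29/2 | 17/2}
Left option = 29/2

29/2


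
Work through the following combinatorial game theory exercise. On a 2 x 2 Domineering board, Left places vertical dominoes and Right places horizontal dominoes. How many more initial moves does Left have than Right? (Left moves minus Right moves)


Board is 2 x 2 (rows x cols).
Left (vertical) placements: (rows-1) * cols = 1 * 2 = 2
Right (horizontal) placements: rows * (cols-1) = 2 * 1 = 2
Advantage = Left - Right = 2 - 2 = 0

0


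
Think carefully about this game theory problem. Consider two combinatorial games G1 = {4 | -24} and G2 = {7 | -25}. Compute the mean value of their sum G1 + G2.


G1 = {4 | -24}, G2 = {7 | -25}
Each is a switch {a | b} with numbers a > b; its mean value is (a + b)/2, and mean value is additive over game sums: m(G1 + G2) = m(G1) + m(G2).
Mean of G1 = (4 + (-24))/2 = -20/2 = -10
Mean of G2 = (7 + (-25))/2 = -18/2 = -9
Mean of G1 + G2 = -10 + -9 = -19

-19


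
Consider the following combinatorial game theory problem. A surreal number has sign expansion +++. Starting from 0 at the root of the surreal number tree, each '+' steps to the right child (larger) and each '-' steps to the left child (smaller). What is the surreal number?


Sign expansion: +++
Rule: track bounds (lo, hi), initially (-inf, +inf). On '+', the current value becomes lo and we move to the simplest number in (value, hi): value + 1 if hi = +inf, otherwise the midpoint (value + hi)/2. On '-', the current value becomes hi and we move to value - 1 if lo = -inf, otherwise the midpoint (lo + value)/2.
Start at 0.
Step 1: sign = +, move right. Bounds: (0, +inf). Value = 1
Step 2: sign = +, move right. Bounds: (1, +inf). Value = 2
Step 3: sign = +, move right. Bounds: (2, +inf). Value = 3
The surreal number with sign expansion +++ is 3.

3


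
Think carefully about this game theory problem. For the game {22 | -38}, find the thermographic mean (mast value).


Game = {22 | -38}, a switch {a | b} with numbers a > b.
Its thermograph has left wall a - t and right wall b + t, which meet at t = (a - b)/2, where both equal (a + b)/2. So the mast (mean value) is at (a + b)/2.
Mean = (22 + (-38))/2 = -16/2 = -8

-8


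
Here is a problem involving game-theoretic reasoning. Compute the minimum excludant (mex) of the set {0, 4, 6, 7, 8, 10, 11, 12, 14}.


Set = {0, 4, 6, 7, 8, 10, 11, 12, 14}
0 is in the set.
1 is NOT in the set. This is the mex.
mex = 1

1


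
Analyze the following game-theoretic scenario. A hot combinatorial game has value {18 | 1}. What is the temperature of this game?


The game is {18 | 1}, a switch {a | b} with numbers a > b.
Cooling {a | b} by t gives {a - t | b + t}, which stops being hot when a - t = b + t, i.e. at t = (a - b)/2. So the temperature of a switch is (a - b)/2.
Temperature = (Left option - Right option) / 2
= (18 - (1)) / 2
= 17 / 2
= 17/2

17/2


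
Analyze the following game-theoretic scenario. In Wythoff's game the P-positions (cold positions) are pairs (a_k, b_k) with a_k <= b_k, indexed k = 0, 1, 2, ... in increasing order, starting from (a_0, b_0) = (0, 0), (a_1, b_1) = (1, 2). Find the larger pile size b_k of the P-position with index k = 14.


By Wythoff's theorem, a_k = floor(k * phi) and b_k = floor(k * phi^2) = a_k + k, where phi = (1 + sqrt(5))/2 is the golden ratio.
phi = (1 + sqrt(5))/2 = 1.618034
phi^2 = phi + 1 = 2.618034
k = 14
k * phi^2 = 14 * 2.618034 = 36.652476
b_14 = floor(k * phi^2) = 36 (check: a_14 + k = 22 + 14 = 36)

36


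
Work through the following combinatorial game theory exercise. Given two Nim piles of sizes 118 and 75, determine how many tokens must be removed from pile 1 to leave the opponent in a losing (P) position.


Piles: 118 and 75
Current XOR: 118 XOR 75 = 61 (non-zero, so this is an N-position).
To make the XOR zero, we need to find a move that balances the piles.
For pile 1 (size 118): target = 118 XOR 61 = 75
We reduce pile 1 from 118 to 75.
Tokens removed: 118 - 75 = 43
Verification: 75 XOR 75 = 0

43


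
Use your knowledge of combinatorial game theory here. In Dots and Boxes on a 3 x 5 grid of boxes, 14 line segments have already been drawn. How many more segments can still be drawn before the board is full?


Grid: 3 x 5 boxes, i.e. 4 rows and 6 columns of dots.
Horizontal edges: (rows + 1) * cols = 4 * 5 = 20
Vertical edges: rows * (cols + 1) = 3 * 6 = 18
Total edges: 20 + 18 = 38
Edges drawn: 14
Remaining: 38 - 14 = 24

24


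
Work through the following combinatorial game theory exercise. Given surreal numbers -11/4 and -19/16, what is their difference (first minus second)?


x = -11/4, y = -19/16
Converting to common denominator: 16
x = -44/16, y = -19/16
x - y = -11/4 - -19/16 = -25/16

-25/16


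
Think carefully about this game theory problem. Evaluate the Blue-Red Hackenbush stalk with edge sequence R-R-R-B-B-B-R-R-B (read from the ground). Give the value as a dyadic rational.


Edges (from ground): R-R-R-B-B-B-R-R-B
By Berlekamp's sign-expansion rule, a Blue-Red Hackenbush stalk has the value of the surreal number whose sign sequence is the edge sequence with B -> + and R -> -.
Sign sequence: ---+++--+
Trace the sign expansion in the surreal number tree, starting from 0:
Edge 1: R (sign -) -> bounds (-inf, 0), value = -1
Edge 2: R (sign -) -> bounds (-inf, -1), value = -2
Edge 3: R (sign -) -> bounds (-inf, -2), value = -3
Edge 4: B (sign +) -> bounds (-3, -2), value = -5/2
Edge 5: B (sign +) -> bounds (-5/2, -2), value = -9/4
Edge 6: B (sign +) -> bounds (-9/4, -2), value = -17/8
Edge 7: R (sign -) -> bounds (-9/4, -17/8), value = -35/16
Edge 8: R (sign -) -> bounds (-9/4, -35/16), value = -71/32
Edge 9: B (sign +) -> bounds (-71/32, -35/16), value = -141/64
Game value = -141/64

-141/64


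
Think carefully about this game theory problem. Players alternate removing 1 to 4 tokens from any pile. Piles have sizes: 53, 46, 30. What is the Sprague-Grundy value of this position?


Subtraction set: {1, 2, 3, 4}
For this subtraction set, G(n) = n mod 5 (period = max + 1 = 5).
Pile 1 (size 53): G(53) = 53 mod 5 = 3
Pile 2 (size 46): G(46) = 46 mod 5 = 1
Pile 3 (size 30): G(30) = 30 mod 5 = 0
Total Grundy value = XOR of all: 3 XOR 1 XOR 0 = 2

2


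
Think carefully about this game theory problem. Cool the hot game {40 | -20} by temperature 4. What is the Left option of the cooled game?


Original game: {40 | -20} (a switch {a | b} with a > b).
Cooling by t (for t below the temperature (a - b)/2 = 30) taxes each move by t: {a | b} cooled by t is {a - t | b + t}.
Cooling amount: t = 4
Cooled Left option: 40 - 4 = 36
Cooled Right option: -20 + 4 = -16
Cooled game: {36 | -16}
Left option = 36

36


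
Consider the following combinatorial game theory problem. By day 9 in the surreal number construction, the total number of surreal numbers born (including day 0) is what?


Day 0: {|} = 0 is born. Count = 1.
Day n: the number of surreal numbers born by day n is 2^(n+1) - 1.
By day 0: 2^1 - 1 = 1
By day 1: 2^2 - 1 = 3
By day 2: 2^3 - 1 = 7
By day 3: 2^4 - 1 = 15
By day 4: 2^5 - 1 = 31
By day 5: 2^6 - 1 = 63
By day 6: 2^7 - 1 = 127
By day 7: 2^8 - 1 = 255
By day 8: 2^9 - 1 = 511
By day 9: 2^10 - 1 = 1023
By day 9: 1023 surreal numbers.

1023


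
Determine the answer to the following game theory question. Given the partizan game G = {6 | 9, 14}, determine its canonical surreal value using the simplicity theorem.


Left options: {6}, max = 6
Right options: {9, 14}, min = 9
All options are numbers and max(Left) < min(Right), so by the simplicity theorem the value is the simplest (earliest-born) number strictly between 6 and 9.
Integers 7 through 8 all lie strictly between 6 and 9.
Among integers, the simplest (lowest birthday = smallest |n|; 0 is born on day 0, +-n on day n) is 7.
No non-integer in the interval can be simpler: if x is a non-integer in the interval, then floor(x) or ceil(x) also lies in the interval (the interval contains an integer), and both are proper prefixes of x's sign expansion, i.e. born earlier. So the game value is 7.
Game value = 7

7


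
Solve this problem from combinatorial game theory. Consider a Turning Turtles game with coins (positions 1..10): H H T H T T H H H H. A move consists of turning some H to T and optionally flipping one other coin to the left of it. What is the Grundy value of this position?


Coins: H H T H T T H H H H
Key fact: a single head at position k behaves exactly like a Nim heap of size k (turning it to T and optionally flipping a coin at j < k corresponds to moving the heap from k to j, or to 0), and heads combine as a disjunctive sum (two heads at the same place would cancel, matching j XOR j = 0). So the Nim-value is the XOR of the 1-indexed positions of the heads.
Face-up positions (1-indexed): [1, 2, 4, 7, 8, 9, 10]
XOR 0 with 1: 0 XOR 1 = 1
XOR 1 with 2: 1 XOR 2 = 3
XOR 3 with 4: 3 XOR 4 = 7
XOR 7 with 7: 7 XOR 7 = 0
XOR 0 with 8: 0 XOR 8 = 8
XOR 8 with 9: 8 XOR 9 = 1
XOR 1 with 10: 1 XOR 10 = 11
Nim-value = 11

11


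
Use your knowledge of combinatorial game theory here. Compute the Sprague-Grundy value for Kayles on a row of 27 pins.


Kayles: a move removes 1 or 2 adjacent pins from a contiguous row.
Removing pins from a row of k leaves two independent rows (a, b) with a + b = k - 1 (one pin) or a + b = k - 2 (two pins); an end removal gives a = 0.
By Sprague-Grundy, G(k) = mex{ G(a) XOR G(b) } over all these splits. G(0) = 0.
G(1): splits (0,0):0^0=0 -> mex({0}) = 1
G(2): splits (0,1):0^1=1 (0,0):0^0=0 -> mex({0, 1}) = 2
G(3): splits (0,2):0^2=2 (1,1):1^1=0 (0,1):0^1=1 -> mex({0, 1, 2}) = 3
G(4): splits (0,3):0^3=3 (1,2):1^2=3 (0,2):0^2=2 (1,1):1^1=0 -> mex({0, 2, 3}) = 1
G(5): splits (0,4):0^1=1 (1,3):1^3=2 (2,2):2^2=0 (0,3):0^3=3 (1,2):1^2=3 -> mex({0, 1, 2, 3}) = 4
G(6) = mex({0, 1, 2, 4}) = 3
G(7) = mex({0, 1, 3, 4, 5}) = 2
G(8) = mex({0, 2, 3, 5, 6}) = 1
G(9) = mex({0, 1, 2, 3, 6, 7}) = 4
G(10) = mex({0, 1, 3, 4, 5, 7}) = 2
G(11) = mex({0, 1, 2, 3, 4, 5}) = 6
G(12) = mex({0, 1, 2, 3, 5, 6, 7}) = 4
G(13) = mex({0, 2, 3, 4, 6, 7}) = 1
G(14) = mex({0, 1, 4, 5, 6, 7}) = 2
G(15) = mex({0, 1, 2, 3, 4, 5, 6}) = 7
G(16) = mex({0, 2, 3, 5, 6, 7}) = 1
G(17) = mex({0, 1, 2, 3, 5, 6, 7}) = 4
G(18) = mex({0, 1, 2, 4, 5, 6}) = 3
G(19) = mex({0, 1, 3, 4, 5, 7}) = 2
G(20) = mex({0, 2, 3, 4, 5, 6, 7}) = 1
G(21) = mex({0, 1, 2, 3, 5, 6, 7}) = 4
G(22) = mex({0, 1, 2, 3, 4, 5, 7}) = 6
G(23) = mex({0, 1, 2, 3, 4, 5, 6}) = 7
G(24) = mex({0, 1, 2, 3, 5, 6, 7}) = 4
G(25) = mex({0, 2, 3, 4, 6, 7}) = 1
G(26) = mex({0, 1, 3, 4, 5, 6, 7}) = 2
G(27) = mex({0, 1, 2, 3, 4, 5, 6, 7}) = 8
Therefore G(27) = 8.

8


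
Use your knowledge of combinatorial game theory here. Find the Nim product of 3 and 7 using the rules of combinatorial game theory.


Nim multiplication is bilinear over XOR: (u XOR v) * w = (u*w) XOR (v*w).
So we split each operand into its bit components and XOR the pairwise Nim products.
3 = 1 + 2 (as XOR of powers of 2).
7 = 1 + 2 + 4 (as XOR of powers of 2).
Using the standard Nim-product table on single bits:
  2*2 = 3,   2*4 = 8,   2*8 = 12,
  4*4 = 6,   4*8 = 11,  8*8 = 13,
and  1*x = x (identity), k*l = l*k (commutative).
Pairwise Nim products:
  1 * 1 = 1
  1 * 2 = 2
  1 * 4 = 4
  2 * 1 = 2
  2 * 2 = 3
  2 * 4 = 8
XOR them: 1 XOR 2 XOR 4 XOR 2 XOR 3 XOR 8 = 14.
Result: 3 * 7 = 14 (in Nim).

14


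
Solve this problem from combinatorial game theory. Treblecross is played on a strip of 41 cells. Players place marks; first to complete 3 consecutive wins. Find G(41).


Treblecross: place X on empty cells; 3-in-a-row wins.
Playing within two cells of an existing X lets the opponent win at once, so sensible play treats the cells i-2..i+2 around each X as dead. The player left with no safe cell loses, so this is a normal-play take-away game on strips of safe cells.
Placing X at cell i (0-indexed) of a strip of k safe cells leaves independent strips of sizes max(0, i-2) and max(0, k-i-3). Hence G(k) = mex{ G(max(0,i-2)) XOR G(max(0,k-i-3)) : 0 <= i < k }, with G(0) = 0.
G(1): splits (0,0):0^0=0 -> mex({0}) = 1
G(2): splits (0,0):0^0=0 -> mex({0}) = 1
G(3): splits (0,0):0^0=0 -> mex({0}) = 1
G(4): splits (0,1):0^1=1 (0,0):0^0=0 -> mex({0, 1}) = 2
G(5): splits (0,2):0^1=1 (0,1):0^1=1 (0,0):0^0=0 -> mex({0, 1}) = 2
G(6) = mex({1}) = 0
G(7) = mex({0, 1, 2}) = 3
G(8) = mex({0, 1, 2}) = 3
G(9) = mex({0, 2}) = 1
G(10) = mex({0, 2, 3}) = 1
G(11) = mex({0, 3}) = 1
G(12) = mex({1, 3}) = 0
G(13) = mex({0, 1, 2, 3}) = 4
G(14) = mex({0, 1, 2}) = 3
G(15) = mex({0, 1, 2}) = 3
G(16) = mex({0, 1, 2, 4}) = 3
G(17) = mex({0, 1, 3, 4}) = 2
G(18) = mex({0, 1, 3, 4}) = 2
G(19) = mex({0, 1, 3, 5}) = 2
G(20) = mex({0, 1, 2, 3, 5}) = 4
G(21) = mex({0, 1, 2, 3, 5}) = 4
G(22) = mex({1, 2, 6}) = 0
G(23) = mex({0, 1, 2, 3, 4, 6}) = 5
G(24) = mex({0, 1, 2, 3, 4}) = 5
G(25) = mex({0, 1, 3, 4, 7}) = 2
G(26) = mex({0, 1, 3, 4, 5, 7}) = 2
G(27) = mex({0, 1, 3, 5}) = 2
G(28) = mex({0, 1, 2, 5}) = 3
G(29) = mex({0, 1, 2, 4, 5, 6}) = 3
G(30) = mex({1, 2, 4, 6}) = 0
G(31) = mex({0, 1, 2, 3, 4, 6}) = 5
G(32) = mex({1, 2, 3, 4, 7}) = 0
G(33) = mex({0, 3, 7}) = 1
G(34) = mex({0, 2, 3, 5, 7}) = 1
G(35) = mex({0, 2, 3, 5, 6}) = 1
G(36) = mex({0, 1, 2, 5, 6}) = 3
G(37) = mex({0, 1, 2, 4, 5, 6}) = 3
G(38) = mex({0, 1, 2, 4}) = 3
G(39) = mex({0, 1, 2, 3, 4, 7}) = 5
G(40) = mex({0, 1, 2, 3, 4, 5, 7}) = 6
G(41) = mex({0, 1, 2, 3, 5, 7}) = 4
Therefore G(41) = 4.

4


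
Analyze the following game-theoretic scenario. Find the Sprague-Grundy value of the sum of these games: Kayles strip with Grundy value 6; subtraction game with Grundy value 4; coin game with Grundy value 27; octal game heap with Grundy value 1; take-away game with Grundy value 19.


By the Sprague-Grundy theorem, the Grundy value of a sum of games is the XOR of individual Grundy values.
Kayles strip: Grundy value = 6. Running XOR: 0 XOR 6 = 6
subtraction game: Grundy value = 4. Running XOR: 6 XOR 4 = 2
coin game: Grundy value = 27. Running XOR: 2 XOR 27 = 25
octal game heap: Grundy value = 1. Running XOR: 25 XOR 1 = 24
take-away game: Grundy value = 19. Running XOR: 24 XOR 19 = 11
The combined Grundy value is 11.

11


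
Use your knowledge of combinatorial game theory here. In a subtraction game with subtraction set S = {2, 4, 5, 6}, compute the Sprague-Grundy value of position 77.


The subtraction set is S = {2, 4, 5, 6}.
G(k) = mex{ G(k - s) : s in S, s <= k }. We compute iteratively: G(0) = 0.
G(1) = mex({}) = 0
G(2) = mex({0}) = 1
G(3) = mex({0}) = 1
G(4) = mex({0, 1}) = 2
G(5) = mex({0, 1}) = 2
G(6) = mex({0, 1, 2}) = 3
G(7) = mex({0, 1, 2}) = 3
G(8) = mex({1, 2, 3}) = 0
G(9) = mex({1, 2, 3}) = 0
G(10) = mex({0, 2, 3}) = 1
G(11) = mex({0, 2, 3}) = 1
G(12) = mex({0, 1, 3}) = 2
G(13) = mex({0, 1, 3}) = 2
Observe that G(8)..G(13) = 0, 0, 1, 1, 2, 2 repeats G(0)..G(5) = 0, 0, 1, 1, 2, 2.
For k >= max(S) = 6, G(k) is determined by the previous 6 values G(k-6)..G(k-1); a window of 6 consecutive values has recurred shifted by 8, so by induction G(k + 8) = G(k) for all k >= 0: the sequence is periodic from the start with period 8.
One period: G(0..7) = 0, 0, 1, 1, 2, 2, 3, 3.
77 mod 8 = 5, so G(77) = G(5) = 2.

2


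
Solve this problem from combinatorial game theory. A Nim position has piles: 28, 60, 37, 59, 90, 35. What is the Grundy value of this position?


We need the XOR (exclusive or) of all pile sizes.
After XOR-ing pile 1 (size 28): 0 XOR 28 = 28
After XOR-ing pile 2 (size 60): 28 XOR 60 = 32
After XOR-ing pile 3 (size 37): 32 XOR 37 = 5
After XOR-ing pile 4 (size 59): 5 XOR 59 = 62
After XOR-ing pile 5 (size 90): 62 XOR 90 = 100
After XOR-ing pile 6 (size 35): 100 XOR 35 = 71
The Nim-value of this position is 71.

71


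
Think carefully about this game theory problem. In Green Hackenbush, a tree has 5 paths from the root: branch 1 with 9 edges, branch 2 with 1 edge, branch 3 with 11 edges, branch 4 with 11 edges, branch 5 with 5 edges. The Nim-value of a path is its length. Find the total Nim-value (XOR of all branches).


The tree has 5 branches from the ground vertex.
In Green Hackenbush, the Nim-value of a simple path of length k is k.
Branch 1: length 9, Nim-value = 9
Branch 2: length 1, Nim-value = 1
Branch 3: length 11, Nim-value = 11
Branch 4: length 11, Nim-value = 11
Branch 5: length 5, Nim-value = 5
Total Nim-value = XOR of all branch values:
0 XOR 9 = 9
9 XOR 1 = 8
8 XOR 11 = 3
3 XOR 11 = 8
8 XOR 5 = 13
Nim-value of the tree = 13

13


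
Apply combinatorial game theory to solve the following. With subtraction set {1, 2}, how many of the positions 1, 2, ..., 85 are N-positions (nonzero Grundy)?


Subtraction set S = {1, 2}, so G(n) = n mod 3.
G(n) = 0 when n is a multiple of 3.
Multiples of 3 in [1, 85]: 28
N-positions (nonzero Grundy) = 85 - 28 = 57

57


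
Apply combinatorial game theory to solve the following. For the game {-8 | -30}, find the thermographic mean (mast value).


Game = {-8 | -30}, a switch {a | b} with numbers a > b.
Its thermograph has left wall a - t and right wall b + t, which meet at t = (a - b)/2, where both equal (a + b)/2. So the mast (mean value) is at (a + b)/2.
Mean = (-8 + (-30))/2 = -38/2 = -19

-19


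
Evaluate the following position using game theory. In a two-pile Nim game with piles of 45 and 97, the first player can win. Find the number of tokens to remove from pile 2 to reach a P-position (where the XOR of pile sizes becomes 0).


Piles: 45 and 97
Current XOR: 45 XOR 97 = 76 (non-zero, so this is an N-position).
To make the XOR zero, we need to find a move that balances the piles.
For pile 2 (size 97): target = 97 XOR 76 = 45
We reduce pile 2 from 97 to 45.
Tokens removed: 97 - 45 = 52
Verification: 45 XOR 45 = 0

52


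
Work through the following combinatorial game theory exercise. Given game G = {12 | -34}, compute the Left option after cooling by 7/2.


Original game: {12 | -34} (a switch {a | b} with a > b).
Cooling by t (for t below the temperature (a - b)/2 = 23) taxes each move by t: {a | b} cooled by t is {a - t | b + t}.
Cooling amount: t = 7/2
Cooled Left option: 12 - 7/2 = 17/2
Cooled Right option: -34 + 7/2 = -61/2
Cooled game: {17/2 | -61/2}
Left option = 17/2

17/2


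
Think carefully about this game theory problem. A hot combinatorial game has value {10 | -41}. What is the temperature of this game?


The game is {10 | -41}, a switch {a | b} with numbers a > b.
Cooling {a | b} by t gives {a - t | b + t}, which stops being hot when a - t = b + t, i.e. at t = (a - b)/2. So the temperature of a switch is (a - b)/2.
Temperature = (Left option - Right option) / 2
= (10 - (-41)) / 2
= 51 / 2
= 51/2

51/2


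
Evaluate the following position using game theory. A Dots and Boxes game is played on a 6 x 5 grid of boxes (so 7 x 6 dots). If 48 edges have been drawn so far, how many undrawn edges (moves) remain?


Grid: 6 x 5 boxes, i.e. 7 rows and 6 columns of dots.
Horizontal edges: (rows + 1) * cols = 7 * 5 = 35
Vertical edges: rows * (cols + 1) = 6 * 6 = 36
Total edges: 35 + 36 = 71
Edges drawn: 48
Remaining: 71 - 48 = 23

23


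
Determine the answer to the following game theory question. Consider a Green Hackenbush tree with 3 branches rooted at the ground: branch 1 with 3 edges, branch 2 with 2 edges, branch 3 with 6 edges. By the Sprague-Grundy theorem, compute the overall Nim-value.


The tree has 3 branches from the ground vertex.
In Green Hackenbush, the Nim-value of a simple path of length k is k.
Branch 1: length 3, Nim-value = 3
Branch 2: length 2, Nim-value = 2
Branch 3: length 6, Nim-value = 6
Total Nim-value = XOR of all branch values:
0 XOR 3 = 3
3 XOR 2 = 1
1 XOR 6 = 7
Nim-value of the tree = 7

7


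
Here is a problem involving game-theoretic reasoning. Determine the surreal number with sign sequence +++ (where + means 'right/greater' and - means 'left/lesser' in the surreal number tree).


Sign expansion: +++
Rule: track bounds (lo, hi), initially (-inf, +inf). On '+', the current value becomes lo and we move to the simplest number in (value, hi): value + 1 if hi = +inf, otherwise the midpoint (value + hi)/2. On '-', the current value becomes hi and we move to value - 1 if lo = -inf, otherwise the midpoint (lo + value)/2.
Start at 0.
Step 1: sign = +, move right. Bounds: (0, +inf). Value = 1
Step 2: sign = +, move right. Bounds: (1, +inf). Value = 2
Step 3: sign = +, move right. Bounds: (2, +inf). Value = 3
The surreal number with sign expansion +++ is 3.

3


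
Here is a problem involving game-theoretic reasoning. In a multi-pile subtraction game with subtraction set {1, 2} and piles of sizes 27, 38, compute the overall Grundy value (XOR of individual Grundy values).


Subtraction set: {1, 2}
For this subtraction set, G(n) = n mod 3 (period = max + 1 = 3).
Pile 1 (size 27): G(27) = 27 mod 3 = 0
Pile 2 (size 38): G(38) = 38 mod 3 = 2
Total Grundy value = XOR of all: 0 XOR 2 = 2

2


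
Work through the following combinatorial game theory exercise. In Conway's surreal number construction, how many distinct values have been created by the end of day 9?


Day 0: {|} = 0 is born. Count = 1.
Day n: the number of surreal numbers born by day n is 2^(n+1) - 1.
By day 0: 2^1 - 1 = 1
By day 1: 2^2 - 1 = 3
By day 2: 2^3 - 1 = 7
By day 3: 2^4 - 1 = 15
By day 4: 2^5 - 1 = 31
By day 5: 2^6 - 1 = 63
By day 6: 2^7 - 1 = 127
By day 7: 2^8 - 1 = 255
By day 8: 2^9 - 1 = 511
By day 9: 2^10 - 1 = 1023
By day 9: 1023 surreal numbers.

1023


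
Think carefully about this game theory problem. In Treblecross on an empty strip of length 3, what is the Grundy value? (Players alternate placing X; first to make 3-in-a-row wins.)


Treblecross: place X on empty cells; 3-in-a-row wins.
Playing within two cells of an existing X lets the opponent win at once, so sensible play treats the cells i-2..i+2 around each X as dead. The player left with no safe cell loses, so this is a normal-play take-away game on strips of safe cells.
Placing X at cell i (0-indexed) of a strip of k safe cells leaves independent strips of sizes max(0, i-2) and max(0, k-i-3). Hence G(k) = mex{ G(max(0,i-2)) XOR G(max(0,k-i-3)) : 0 <= i < k }, with G(0) = 0.
G(1): splits (0,0):0^0=0 -> mex({0}) = 1
G(2): splits (0,0):0^0=0 -> mex({0}) = 1
G(3): splits (0,0):0^0=0 -> mex({0}) = 1
Therefore G(3) = 1.

1


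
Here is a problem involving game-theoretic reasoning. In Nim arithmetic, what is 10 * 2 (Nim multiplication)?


Nim multiplication is bilinear over XOR: (u XOR v) * w = (u*w) XOR (v*w).
So we split each operand into its bit components and XOR the pairwise Nim products.
10 = 2 + 8 (as XOR of powers of 2).
2 = 2 (as XOR of powers of 2).
Using the standard Nim-product table on single bits:
  2*2 = 3,   2*4 = 8,   2*8 = 12,
  4*4 = 6,   4*8 = 11,  8*8 = 13,
and  1*x = x (identity), k*l = l*k (commutative).
Pairwise Nim products:
  2 * 2 = 3
  8 * 2 = 12
XOR them: 3 XOR 12 = 15.
Result: 10 * 2 = 15 (in Nim).

15


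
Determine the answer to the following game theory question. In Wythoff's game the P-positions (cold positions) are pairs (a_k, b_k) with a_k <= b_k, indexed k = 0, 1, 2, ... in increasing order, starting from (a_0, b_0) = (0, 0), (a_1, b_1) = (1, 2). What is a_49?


By Wythoff's theorem, a_k = floor(k * phi) and b_k = floor(k * phi^2) = a_k + k, where phi = (1 + sqrt(5))/2 is the golden ratio.
phi = (1 + sqrt(5))/2 = 1.618034
k = 49
k * phi = 49 * 1.618034 = 79.283665
a_49 = floor(k * phi) = 79

79


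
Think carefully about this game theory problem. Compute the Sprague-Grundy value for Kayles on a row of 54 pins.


Kayles: a move removes 1 or 2 adjacent pins from a contiguous row.
Removing pins from a row of k leaves two independent rows (a, b) with a + b = k - 1 (one pin) or a + b = k - 2 (two pins); an end removal gives a = 0.
By Sprague-Grundy, G(k) = mex{ G(a) XOR G(b) } over all these splits. G(0) = 0.
G(1): splits (0,0):0^0=0 -> mex({0}) = 1
G(2): splits (0,1):0^1=1 (0,0):0^0=0 -> mex({0, 1}) = 2
G(3): splits (0,2):0^2=2 (1,1):1^1=0 (0,1):0^1=1 -> mex({0, 1, 2}) = 3
G(4): splits (0,3):0^3=3 (1,2):1^2=3 (0,2):0^2=2 (1,1):1^1=0 -> mex({0, 2, 3}) = 1
G(5): splits (0,4):0^1=1 (1,3):1^3=2 (2,2):2^2=0 (0,3):0^3=3 (1,2):1^2=3 -> mex({0, 1, 2, 3}) = 4
G(6) = mex({0, 1, 2, 4}) = 3
G(7) = mex({0, 1, 3, 4, 5}) = 2
G(8) = mex({0, 2, 3, 5, 6}) = 1
G(9) = mex({0, 1, 2, 3, 6, 7}) = 4
G(10) = mex({0, 1, 3, 4, 5, 7}) = 2
G(11) = mex({0, 1, 2, 3, 4, 5}) = 6
G(12) = mex({0, 1, 2, 3, 5, 6, 7}) = 4
G(13) = mex({0, 2, 3, 4, 6, 7}) = 1
G(14) = mex({0, 1, 4, 5, 6, 7}) = 2
G(15) = mex({0, 1, 2, 3, 4, 5, 6}) = 7
G(16) = mex({0, 2, 3, 5, 6, 7}) = 1
G(17) = mex({0, 1, 2, 3, 5, 6, 7}) = 4
G(18) = mex({0, 1, 2, 4, 5, 6}) = 3
G(19) = mex({0, 1, 3, 4, 5, 7}) = 2
G(20) = mex({0, 2, 3, 4, 5, 6, 7}) = 1
G(21) = mex({0, 1, 2, 3, 5, 6, 7}) = 4
G(22) = mex({0, 1, 2, 3, 4, 5, 7}) = 6
G(23) = mex({0, 1, 2, 3, 4, 5, 6}) = 7
G(24) = mex({0, 1, 2, 3, 5, 6, 7}) = 4
G(25) = mex({0, 2, 3, 4, 6, 7}) = 1
G(26) = mex({0, 1, 3, 4, 5, 6, 7}) = 2
G(27) = mex({0, 1, 2, 3, 4, 5, 6, 7}) = 8
G(28) = mex({0, 1, 2, 3, 4, 6, 7, 8}) = 5
G(29) = mex({0, 1, 2, 3, 5, 6, 7, 8, 9}) = 4
G(30) = mex({0, 1, 2, 3, 4, 5, 6, 9, 10}) = 7
G(31) = mex({0, 1, 3, 4, 5, 7, 10, 11}) = 2
G(32) = mex({0, 2, 3, 4, 5, 6, 7, 9, 11}) = 1
G(33) = mex({0, 1, 2, 3, 4, 5, 6, 7, 9, 12}) = 8
G(34) = mex({0, 1, 2, 3, 4, 5, 7, 8, 11, 12}) = 6
G(35) = mex({0, 1, 2, 3, 4, 5, 6, 8, 9, 10, 11}) = 7
G(36) = mex({0, 1, 2, 3, 5, 6, 7, 9, 10}) = 4
G(37) = mex({0, 2, 3, 4, 6, 7, 9, 10, 11, 12}) = 1
G(38) = mex({0, 1, 3, 4, 5, 6, 7, 9, 10, 11, 12}) = 2
G(39) = mex({0, 1, 2, 4, 5, 6, 7, 9, 10, 12, 14}) = 3
G(40) = mex({0, 2, 3, 4, 6, 7, 11, 12, 14}) = 1
G(41) = mex({0, 1, 2, 3, 5, 6, 7, 9, 10, 11, 12}) = 4
G(42) = mex({0, 1, 2, 3, 4, 5, 6, 9, 10}) = 7
G(43) = mex({0, 1, 3, 4, 5, 7, 9, 10, 12, 15}) = 2
G(44) = mex({0, 2, 3, 4, 5, 6, 7, 9, 10, 12, 15}) = 1
G(45) = mex({0, 1, 2, 3, 4, 5, 6, 7, 9, 10, 12, 14}) = 8
G(46) = mex({0, 1, 3, 4, 5, 7, 8, 11, 12, 14}) = 2
G(47) = mex({0, 1, 2, 3, 4, 5, 6, 8, 9, 10, 11, 12}) = 7
G(48) = mex({0, 1, 2, 3, 5, 6, 7, 9, 10}) = 4
G(49) = mex({0, 2, 3, 4, 6, 7, 9, 10, 11, 12, 15}) = 1
G(50) = mex({0, 1, 4, 5, 6, 7, 9, 11, 12, 14, 15}) = 2
G(51) = mex({0, 1, 2, 3, 4, 5, 6, 7, 9, 12, 14, 15}) = 8
G(52) = mex({0, 2, 3, 4, 5, 6, 7, 8, 11, 12, 15}) = 1
G(53) = mex({0, 1, 2, 3, 5, 6, 7, 8, 9, 10, 11, 12}) = 4
G(54) = mex({0, 1, 2, 3, 4, 5, 6, 9, 10}) = 7
Therefore G(54) = 7.

7


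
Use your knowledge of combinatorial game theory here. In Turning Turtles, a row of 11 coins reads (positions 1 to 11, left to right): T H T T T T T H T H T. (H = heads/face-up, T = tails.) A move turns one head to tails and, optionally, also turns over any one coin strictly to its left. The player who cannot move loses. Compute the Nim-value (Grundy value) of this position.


Coins: T H T T T T T H T H T
Key fact: a single head at position k behaves exactly like a Nim heap of size k (turning it to T and optionally flipping a coin at j < k corresponds to moving the heap from k to j, or to 0), and heads combine as a disjunctive sum (two heads at the same place would cancel, matching j XOR j = 0). So the Nim-value is the XOR of the 1-indexed positions of the heads.
Face-up positions (1-indexed): [2, 8, 10]
XOR 0 with 2: 0 XOR 2 = 2
XOR 2 with 8: 2 XOR 8 = 10
XOR 10 with 10: 10 XOR 10 = 0
Nim-value = 0

0


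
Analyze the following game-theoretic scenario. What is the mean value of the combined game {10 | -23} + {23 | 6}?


G1 = {10 | -23}, G2 = {23 | 6}
Each is a switch {a | b} with numbers a > b; its mean value is (a + b)/2, and mean value is additive over game sums: m(G1 + G2) = m(G1) + m(G2).
Mean of G1 = (10 + (-23))/2 = -13/2 = -13/2
Mean of G2 = (23 + (6))/2 = 29/2 = 29/2
Mean of G1 + G2 = -13/2 + 29/2 = 8

8


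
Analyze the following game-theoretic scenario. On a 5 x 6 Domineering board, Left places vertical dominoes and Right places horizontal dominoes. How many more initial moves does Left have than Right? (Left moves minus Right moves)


Board is 5 x 6 (rows x cols).
Left (vertical) placements: (rows-1) * cols = 4 * 6 = 24
Right (horizontal) placements: rows * (cols-1) = 5 * 5 = 25
Advantage = Left - Right = 24 - 25 = -1

-1


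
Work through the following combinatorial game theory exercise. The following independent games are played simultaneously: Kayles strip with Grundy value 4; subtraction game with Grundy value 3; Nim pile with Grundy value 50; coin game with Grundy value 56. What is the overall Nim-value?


By the Sprague-Grundy theorem, the Grundy value of a sum of games is the XOR of individual Grundy values.
Kayles strip: Grundy value = 4. Running XOR: 0 XOR 4 = 4
subtraction game: Grundy value = 3. Running XOR: 4 XOR 3 = 7
Nim pile: Grundy value = 50. Running XOR: 7 XOR 50 = 53
coin game: Grundy value = 56. Running XOR: 53 XOR 56 = 13
The combined Grundy value is 13.

13


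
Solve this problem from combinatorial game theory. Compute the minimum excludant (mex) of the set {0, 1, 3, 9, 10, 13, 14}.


Set = {0, 1, 3, 9, 10, 13, 14}
0 is in the set.
1 is in the set.
2 is NOT in the set. This is the mex.
mex = 2

2


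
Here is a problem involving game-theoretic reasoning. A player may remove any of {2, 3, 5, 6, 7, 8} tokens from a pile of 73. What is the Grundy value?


The subtraction set is S = {2, 3, 5, 6, 7, 8}.
G(k) = mex{ G(k - s) : s in S, s <= k }. We compute iteratively: G(0) = 0.
G(1) = mex({}) = 0
G(2) = mex({0}) = 1
G(3) = mex({0}) = 1
G(4) = mex({0, 1}) = 2
G(5) = mex({0, 1}) = 2
G(6) = mex({0, 1, 2}) = 3
G(7) = mex({0, 1, 2}) = 3
G(8) = mex({0, 1, 2, 3}) = 4
G(9) = mex({0, 1, 2, 3}) = 4
G(10) = mex({1, 2, 3, 4}) = 0
G(11) = mex({1, 2, 3, 4}) = 0
G(12) = mex({0, 2, 3, 4}) = 1
G(13) = mex({0, 2, 3, 4}) = 1
G(14) = mex({0, 1, 3, 4}) = 2
G(15) = mex({0, 1, 3, 4}) = 2
G(16) = mex({0, 1, 2, 4}) = 3
G(17) = mex({0, 1, 2, 4}) = 3
Observe that G(10)..G(17) = 0, 0, 1, 1, 2, 2, 3, 3 repeats G(0)..G(7) = 0, 0, 1, 1, 2, 2, 3, 3.
For k >= max(S) = 8, G(k) is determined by the previous 8 values G(k-8)..G(k-1); a window of 8 consecutive values has recurred shifted by 10, so by induction G(k + 10) = G(k) for all k >= 0: the sequence is periodic from the start with period 10.
One period: G(0..9) = 0, 0, 1, 1, 2, 2, 3, 3, 4, 4.
73 mod 10 = 3, so G(73) = G(3) = 1.

1


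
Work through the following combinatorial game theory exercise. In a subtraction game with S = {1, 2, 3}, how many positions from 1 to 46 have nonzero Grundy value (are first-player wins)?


Subtraction set S = {1, 2, 3}, so G(n) = n mod 4.
G(n) = 0 when n is a multiple of 4.
Multiples of 4 in [1, 46]: 11
N-positions (nonzero Grundy) = 46 - 11 = 35

35


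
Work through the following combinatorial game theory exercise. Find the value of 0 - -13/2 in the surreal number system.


x = 0, y = -13/2
Converting to common denominator: 2
x = 0/2, y = -13/2
x - y = 0 - -13/2 = 13/2

13/2


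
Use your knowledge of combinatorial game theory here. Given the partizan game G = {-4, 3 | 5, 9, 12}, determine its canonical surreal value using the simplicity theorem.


Left options: {-4, 3}, max = 3
Right options: {5, 9, 12}, min = 5
All options are numbers and max(Left) < min(Right), so by the simplicity theorem the value is the simplest (earliest-born) number strictly between 3 and 5.
The only integer strictly between 3 and 5 is 4.
No non-integer in the interval can be simpler: if x is a non-integer in the interval, then floor(x) or ceil(x) also lies in the interval (the interval contains an integer), and both are proper prefixes of x's sign expansion, i.e. born earlier. So the game value is 4.
Game value = 4

4


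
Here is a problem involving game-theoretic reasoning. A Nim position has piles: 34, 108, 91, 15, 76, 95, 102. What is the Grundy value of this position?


We need the XOR (exclusive or) of all pile sizes.
After XOR-ing pile 1 (size 34): 0 XOR 34 = 34
After XOR-ing pile 2 (size 108): 34 XOR 108 = 78
After XOR-ing pile 3 (size 91): 78 XOR 91 = 21
After XOR-ing pile 4 (size 15): 21 XOR 15 = 26
After XOR-ing pile 5 (size 76): 26 XOR 76 = 86
After XOR-ing pile 6 (size 95): 86 XOR 95 = 9
After XOR-ing pile 7 (size 102): 9 XOR 102 = 111
The Nim-value of this position is 111.

111


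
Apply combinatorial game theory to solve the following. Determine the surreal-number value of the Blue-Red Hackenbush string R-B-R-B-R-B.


Edges (from ground): R-B-R-B-R-B
By Berlekamp's sign-expansion rule, a Blue-Red Hackenbush stalk has the value of the surreal number whose sign sequence is the edge sequence with B -> + and R -> -.
Sign sequence: -+-+-+
Trace the sign expansion in the surreal number tree, starting from 0:
Edge 1: R (sign -) -> bounds (-inf, 0), value = -1
Edge 2: B (sign +) -> bounds (-1, 0), value = -1/2
Edge 3: R (sign -) -> bounds (-1, -1/2), value = -3/4
Edge 4: B (sign +) -> bounds (-3/4, -1/2), value = -5/8
Edge 5: R (sign -) -> bounds (-3/4, -5/8), value = -11/16
Edge 6: B (sign +) -> bounds (-11/16, -5/8), value = -21/32
Game value = -21/32

-21/32


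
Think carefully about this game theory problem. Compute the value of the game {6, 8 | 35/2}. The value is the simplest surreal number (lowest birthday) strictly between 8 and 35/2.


Left options: {6, 8}, max = 8
Right options: {35/2}, min = 35/2
All options are numbers and max(Left) < min(Right), so by the simplicity theorem the value is the simplest (earliest-born) number strictly between 8 and 35/2.
Integers 9 through 17 all lie strictly between 8 and 35/2.
Among integers, the simplest (lowest birthday = smallest |n|; 0 is born on day 0, +-n on day n) is 9.
No non-integer in the interval can be simpler: if x is a non-integer in the interval, then floor(x) or ceil(x) also lies in the interval (the interval contains an integer), and both are proper prefixes of x's sign expansion, i.e. born earlier. So the game value is 9.
Game value = 9

9


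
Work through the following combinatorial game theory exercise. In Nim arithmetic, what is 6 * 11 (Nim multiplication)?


Nim multiplication is bilinear over XOR: (u XOR v) * w = (u*w) XOR (v*w).
So we split each operand into its bit components and XOR the pairwise Nim products.
6 = 2 + 4 (as XOR of powers of 2).
11 = 1 + 2 + 8 (as XOR of powers of 2).
Using the standard Nim-product table on single bits:
  2*2 = 3,   2*4 = 8,   2*8 = 12,
  4*4 = 6,   4*8 = 11,  8*8 = 13,
and  1*x = x (identity), k*l = l*k (commutative).
Pairwise Nim products:
  2 * 1 = 2
  2 * 2 = 3
  2 * 8 = 12
  4 * 1 = 4
  4 * 2 = 8
  4 * 8 = 11
XOR them: 2 XOR 3 XOR 12 XOR 4 XOR 8 XOR 11 = 10.
Result: 6 * 11 = 10 (in Nim).

10


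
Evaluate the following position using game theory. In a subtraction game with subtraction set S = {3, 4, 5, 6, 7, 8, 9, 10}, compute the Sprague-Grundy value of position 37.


The subtraction set is S = {3, 4, 5, 6, 7, 8, 9, 10}.
G(k) = mex{ G(k - s) : s in S, s <= k }. We compute iteratively: G(0) = 0.
G(1) = mex({}) = 0
G(2) = mex({}) = 0
G(3) = mex({0}) = 1
G(4) = mex({0}) = 1
G(5) = mex({0}) = 1
G(6) = mex({0, 1}) = 2
G(7) = mex({0, 1}) = 2
G(8) = mex({0, 1}) = 2
G(9) = mex({0, 1, 2}) = 3
G(10) = mex({0, 1, 2}) = 3
G(11) = mex({0, 1, 2}) = 3
G(12) = mex({0, 1, 2, 3}) = 4
G(13) = mex({1, 2, 3}) = 0
G(14) = mex({1, 2, 3}) = 0
G(15) = mex({1, 2, 3, 4}) = 0
G(16) = mex({0, 2, 3, 4}) = 1
G(17) = mex({0, 2, 3, 4}) = 1
G(18) = mex({0, 2, 3, 4}) = 1
G(19) = mex({0, 1, 3, 4}) = 2
G(20) = mex({0, 1, 3, 4}) = 2
G(21) = mex({0, 1, 3, 4}) = 2
G(22) = mex({0, 1, 2, 4}) = 3
Observe that G(13)..G(22) = 0, 0, 0, 1, 1, 1, 2, 2, 2, 3 repeats G(0)..G(9) = 0, 0, 0, 1, 1, 1, 2, 2, 2, 3.
For k >= max(S) = 10, G(k) is determined by the previous 10 values G(k-10)..G(k-1); a window of 10 consecutive values has recurred shifted by 13, so by induction G(k + 13) = G(k) for all k >= 0: the sequence is periodic from the start with period 13.
One period: G(0..12) = 0, 0, 0, 1, 1, 1, 2, 2, 2, 3, 3, 3, 4.
37 mod 13 = 11, so G(37) = G(11) = 3.

3


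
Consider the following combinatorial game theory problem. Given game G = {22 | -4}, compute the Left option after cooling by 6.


Original game: {22 | -4} (a switch {a | b} with a > b).
Cooling by t (for t below the temperature (a - b)/2 = 13) taxes each move by t: {a | b} cooled by t is {a - t | b + t}.
Cooling amount: t = 6
Cooled Left option: 22 - 6 = 16
Cooled Right option: -4 + 6 = 2
Cooled game: {16 | 2}
Left option = 16

16


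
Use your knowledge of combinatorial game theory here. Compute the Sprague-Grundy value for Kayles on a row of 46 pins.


Kayles: a move removes 1 or 2 adjacent pins from a contiguous row.
Removing pins from a row of k leaves two independent rows (a, b) with a + b = k - 1 (one pin) or a + b = k - 2 (two pins); an end removal gives a = 0.
By Sprague-Grundy, G(k) = mex{ G(a) XOR G(b) } over all these splits. G(0) = 0.
G(1): splits (0,0):0^0=0 -> mex({0}) = 1
G(2): splits (0,1):0^1=1 (0,0):0^0=0 -> mex({0, 1}) = 2
G(3): splits (0,2):0^2=2 (1,1):1^1=0 (0,1):0^1=1 -> mex({0, 1, 2}) = 3
G(4): splits (0,3):0^3=3 (1,2):1^2=3 (0,2):0^2=2 (1,1):1^1=0 -> mex({0, 2, 3}) = 1
G(5): splits (0,4):0^1=1 (1,3):1^3=2 (2,2):2^2=0 (0,3):0^3=3 (1,2):1^2=3 -> mex({0, 1, 2, 3}) = 4
G(6) = mex({0, 1, 2, 4}) = 3
G(7) = mex({0, 1, 3, 4, 5}) = 2
G(8) = mex({0, 2, 3, 5, 6}) = 1
G(9) = mex({0, 1, 2, 3, 6, 7}) = 4
G(10) = mex({0, 1, 3, 4, 5, 7}) = 2
G(11) = mex({0, 1, 2, 3, 4, 5}) = 6
G(12) = mex({0, 1, 2, 3, 5, 6, 7}) = 4
G(13) = mex({0, 2, 3, 4, 6, 7}) = 1
G(14) = mex({0, 1, 4, 5, 6, 7}) = 2
G(15) = mex({0, 1, 2, 3, 4, 5, 6}) = 7
G(16) = mex({0, 2, 3, 5, 6, 7}) = 1
G(17) = mex({0, 1, 2, 3, 5, 6, 7}) = 4
G(18) = mex({0, 1, 2, 4, 5, 6}) = 3
G(19) = mex({0, 1, 3, 4, 5, 7}) = 2
G(20) = mex({0, 2, 3, 4, 5, 6, 7}) = 1
G(21) = mex({0, 1, 2, 3, 5, 6, 7}) = 4
G(22) = mex({0, 1, 2, 3, 4, 5, 7}) = 6
G(23) = mex({0, 1, 2, 3, 4, 5, 6}) = 7
G(24) = mex({0, 1, 2, 3, 5, 6, 7}) = 4
G(25) = mex({0, 2, 3, 4, 6, 7}) = 1
G(26) = mex({0, 1, 3, 4, 5, 6, 7}) = 2
G(27) = mex({0, 1, 2, 3, 4, 5, 6, 7}) = 8
G(28) = mex({0, 1, 2, 3, 4, 6, 7, 8}) = 5
G(29) = mex({0, 1, 2, 3, 5, 6, 7, 8, 9}) = 4
G(30) = mex({0, 1, 2, 3, 4, 5, 6, 9, 10}) = 7
G(31) = mex({0, 1, 3, 4, 5, 7, 10, 11}) = 2
G(32) = mex({0, 2, 3, 4, 5, 6, 7, 9, 11}) = 1
G(33) = mex({0, 1, 2, 3, 4, 5, 6, 7, 9, 12}) = 8
G(34) = mex({0, 1, 2, 3, 4, 5, 7, 8, 11, 12}) = 6
G(35) = mex({0, 1, 2, 3, 4, 5, 6, 8, 9, 10, 11}) = 7
G(36) = mex({0, 1, 2, 3, 5, 6, 7, 9, 10}) = 4
G(37) = mex({0, 2, 3, 4, 6, 7, 9, 10, 11, 12}) = 1
G(38) = mex({0, 1, 3, 4, 5, 6, 7, 9, 10, 11, 12}) = 2
G(39) = mex({0, 1, 2, 4, 5, 6, 7, 9, 10, 12, 14}) = 3
G(40) = mex({0, 2, 3, 4, 6, 7, 11, 12, 14}) = 1
G(41) = mex({0, 1, 2, 3, 5, 6, 7, 9, 10, 11, 12}) = 4
G(42) = mex({0, 1, 2, 3, 4, 5, 6, 9, 10}) = 7
G(43) = mex({0, 1, 3, 4, 5, 7, 9, 10, 12, 15}) = 2
G(44) = mex({0, 2, 3, 4, 5, 6, 7, 9, 10, 12, 15}) = 1
G(45) = mex({0, 1, 2, 3, 4, 5, 6, 7, 9, 10, 12, 14}) = 8
G(46) = mex({0, 1, 3, 4, 5, 7, 8, 11, 12, 14}) = 2
Therefore G(46) = 2.

2


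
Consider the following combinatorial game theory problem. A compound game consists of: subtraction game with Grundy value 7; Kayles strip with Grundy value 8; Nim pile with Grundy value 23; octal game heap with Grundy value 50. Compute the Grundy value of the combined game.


By the Sprague-Grundy theorem, the Grundy value of a sum of games is the XOR of individual Grundy values.
subtraction game: Grundy value = 7. Running XOR: 0 XOR 7 = 7
Kayles strip: Grundy value = 8. Running XOR: 7 XOR 8 = 15
Nim pile: Grundy value = 23. Running XOR: 15 XOR 23 = 24
octal game heap: Grundy value = 50. Running XOR: 24 XOR 50 = 42
The combined Grundy value is 42.

42


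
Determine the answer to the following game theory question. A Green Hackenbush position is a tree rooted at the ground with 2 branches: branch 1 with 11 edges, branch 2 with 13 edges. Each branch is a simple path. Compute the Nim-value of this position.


The tree has 2 branches from the ground vertex.
In Green Hackenbush, the Nim-value of a simple path of length k is k.
Branch 1: length 11, Nim-value = 11
Branch 2: length 13, Nim-value = 13
Total Nim-value = XOR of all branch values:
0 XOR 11 = 11
11 XOR 13 = 6
Nim-value of the tree = 6

6
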